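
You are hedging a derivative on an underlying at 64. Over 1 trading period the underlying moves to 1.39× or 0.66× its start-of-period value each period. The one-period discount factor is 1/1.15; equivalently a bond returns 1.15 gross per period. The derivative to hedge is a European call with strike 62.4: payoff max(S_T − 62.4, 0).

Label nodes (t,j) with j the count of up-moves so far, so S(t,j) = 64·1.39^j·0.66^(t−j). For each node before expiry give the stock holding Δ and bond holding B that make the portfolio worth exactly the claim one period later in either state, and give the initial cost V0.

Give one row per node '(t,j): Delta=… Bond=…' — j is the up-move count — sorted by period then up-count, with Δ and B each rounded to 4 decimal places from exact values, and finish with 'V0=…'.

(0,0): Delta=0.5685 Bond=-20.8810
V0=15.5026

Since d<R<u, set p* = (R−d)/(u−d) = 0.6712; price each node as the discounted p*-expectation of its children.
Payoff layer (t=1): V(1,0)=0.0000, V(1,1)=26.5600
(0,0): S=64.0000. Δ = (V_up−V_dn)/(S_up−S_dn) = (26.5600−0.0000)/(88.9600−42.2400) = 0.5685. V = [p*·26.5600 + (1−p*)·0.0000]/1.15 = 15.5026. B = V − Δ·S = -20.8810.
Self-financing check: at every node Δ·S+B equals the discounted successor values.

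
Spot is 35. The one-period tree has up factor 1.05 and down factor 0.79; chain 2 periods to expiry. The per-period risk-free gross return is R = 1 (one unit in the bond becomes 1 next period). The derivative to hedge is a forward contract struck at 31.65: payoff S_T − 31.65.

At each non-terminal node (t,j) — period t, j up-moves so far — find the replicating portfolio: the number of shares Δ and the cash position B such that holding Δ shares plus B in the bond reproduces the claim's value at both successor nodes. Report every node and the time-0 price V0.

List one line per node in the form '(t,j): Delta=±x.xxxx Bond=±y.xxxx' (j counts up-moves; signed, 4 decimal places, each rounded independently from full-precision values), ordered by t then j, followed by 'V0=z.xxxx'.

(0,0): Delta=1.0000 Bond=-31.6500
(1,0): Delta=1.0000 Bond=-31.6500
(1,1): Delta=1.0000 Bond=-31.6500
V0=3.3500

Risk-neutral probability p* = (R−d)/(u−d) = (1−0.79)/(1.05−0.79) = 0.8077.
Terminal payoffs: V(2,0)=-9.8065, V(2,1)=-2.6175, V(2,2)=6.9375
  t=1,j=0: stock 27.6500 → up 29.0325 (V=-2.6175), down 21.8435 (V=-9.8065). Price -4.0000; hedge Δ=1.0000, bond B=-31.6500.
  t=1,j=1: stock 36.7500 → up 38.5875 (V=6.9375), down 29.0325 (V=-2.6175). Price 5.1000; hedge Δ=1.0000, bond B=-31.6500.
  t=0,j=0: stock 35.0000 → up 36.7500 (V=5.1000), down 27.6500 (V=-4.0000). Price 3.3500; hedge Δ=1.0000, bond B=-31.6500.
Self-financing check: at every node Δ·S+B equals the discounted successor values.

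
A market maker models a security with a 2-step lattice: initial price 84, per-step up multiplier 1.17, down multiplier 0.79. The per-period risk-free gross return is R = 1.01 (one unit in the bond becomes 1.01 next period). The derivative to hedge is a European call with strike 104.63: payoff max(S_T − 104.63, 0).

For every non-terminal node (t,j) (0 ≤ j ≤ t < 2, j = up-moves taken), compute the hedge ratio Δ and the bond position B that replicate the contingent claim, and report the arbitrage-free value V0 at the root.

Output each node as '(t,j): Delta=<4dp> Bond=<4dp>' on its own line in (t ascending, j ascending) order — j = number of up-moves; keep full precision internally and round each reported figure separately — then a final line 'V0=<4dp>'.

(0,0): Delta=0.1860 Bond=-12.2208
(1,0): Delta=0.0000 Bond=0.0000
(1,1): Delta=0.2773 Bond=-21.3197
V0=3.4033

Under the risk-neutral measure, an up-move has probability p* = (R−d)/(u−d) = 0.5789 and values discount at R = 1.01.
Terminal values V(2,·): V(2,0)=0.0000, V(2,1)=0.0000, V(2,2)=10.3576
  t=1,j=0: stock 66.3600 → up 77.6412 (V=0.0000), down 52.4244 (V=0.0000). Price 0.0000; hedge Δ=0.0000, bond B=0.0000.
  t=1,j=1: stock 98.2800 → up 114.9876 (V=10.3576), down 77.6412 (V=0.0000). Price 5.9371; hedge Δ=0.2773, bond B=-21.3197.
  t=0,j=0: stock 84.0000 → up 98.2800 (V=5.9371), down 66.3600 (V=0.0000). Price 3.4033; hedge Δ=0.1860, bond B=-12.2208.
The time-0 hedge costs 3.4033, which is the no-arbitrage price.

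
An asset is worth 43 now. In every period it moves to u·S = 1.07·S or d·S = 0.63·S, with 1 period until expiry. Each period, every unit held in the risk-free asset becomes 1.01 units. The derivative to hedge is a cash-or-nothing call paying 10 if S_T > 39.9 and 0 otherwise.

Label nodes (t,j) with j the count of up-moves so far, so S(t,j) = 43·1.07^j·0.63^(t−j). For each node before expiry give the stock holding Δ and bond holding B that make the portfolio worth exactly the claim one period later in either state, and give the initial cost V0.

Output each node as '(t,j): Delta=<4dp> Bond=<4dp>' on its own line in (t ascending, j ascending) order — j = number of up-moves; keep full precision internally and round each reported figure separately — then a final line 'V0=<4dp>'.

(0,0): Delta=0.5285 Bond=-14.1764
V0=8.5509

Risk-neutral probability p* = (R−d)/(u−d) = (1.01−0.63)/(1.07−0.63) = 0.8636.
At expiry t=1: V(1,0)=0.0000, V(1,1)=10.0000
  t=0,j=0: stock 43.0000 → up 46.0100 (V=10.0000), down 27.0900 (V=0.0000). Price 8.5509; hedge Δ=0.5285, bond B=-14.1764.
Root portfolio cost Δ·43+B reproduces V0=8.5509.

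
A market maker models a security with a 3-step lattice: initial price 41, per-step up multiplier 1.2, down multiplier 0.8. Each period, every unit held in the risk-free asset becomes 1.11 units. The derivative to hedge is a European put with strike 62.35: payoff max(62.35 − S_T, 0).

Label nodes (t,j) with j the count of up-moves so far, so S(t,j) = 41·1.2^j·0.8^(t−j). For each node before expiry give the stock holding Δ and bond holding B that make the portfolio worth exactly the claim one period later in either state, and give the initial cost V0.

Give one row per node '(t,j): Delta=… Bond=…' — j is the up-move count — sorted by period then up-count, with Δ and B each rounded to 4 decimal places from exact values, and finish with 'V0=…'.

(0,0): Delta=-0.7474 Bond=38.1256
(1,0): Delta=-1.0000 Bond=50.6047
(1,1): Delta=-0.6985 Bond=39.9140
(2,0): Delta=-1.0000 Bond=56.1712
(2,1): Delta=-1.0000 Bond=56.1712
(2,2): Delta=-0.6402 Bond=40.8595
V0=7.4821

No-arbitrage ⇒ martingale measure with p* = (R−d)/(u−d) = 0.7750.
At expiry t=3: V(3,0)=41.3580, V(3,1)=30.8620, V(3,2)=15.1180, V(3,3)=0.0000
(2,0): S=26.2400. Δ = (V_up−V_dn)/(S_up−S_dn) = (30.8620−41.3580)/(31.4880−20.9920) = -1.0000. V = [p*·30.8620 + (1−p*)·41.3580]/1.11 = 29.9312. B = V − Δ·S = 56.1712.
(2,1): S=39.3600. Δ = (V_up−V_dn)/(S_up−S_dn) = (15.1180−30.8620)/(47.2320−31.4880) = -1.0000. V = [p*·15.1180 + (1−p*)·30.8620]/1.11 = 16.8112. B = V − Δ·S = 56.1712.
(2,2): S=59.0400. Δ = (V_up−V_dn)/(S_up−S_dn) = (0.0000−15.1180)/(70.8480−47.2320) = -0.6402. V = [p*·0.0000 + (1−p*)·15.1180]/1.11 = 3.0645. B = V − Δ·S = 40.8595.
(1,0): S=32.8000. Δ = (V_up−V_dn)/(S_up−S_dn) = (16.8112−29.9312)/(39.3600−26.2400) = -1.0000. V = [p*·16.8112 + (1−p*)·29.9312]/1.11 = 17.8047. B = V − Δ·S = 50.6047.
(1,1): S=49.2000. Δ = (V_up−V_dn)/(S_up−S_dn) = (3.0645−16.8112)/(59.0400−39.3600) = -0.6985. V = [p*·3.0645 + (1−p*)·16.8112]/1.11 = 5.5473. B = V − Δ·S = 39.9140.
(0,0): S=41.0000. Δ = (V_up−V_dn)/(S_up−S_dn) = (5.5473−17.8047)/(49.2000−32.8000) = -0.7474. V = [p*·5.5473 + (1−p*)·17.8047]/1.11 = 7.4821. B = V − Δ·S = 38.1256.
Self-financing check: at every node Δ·S+B equals the discounted successor values.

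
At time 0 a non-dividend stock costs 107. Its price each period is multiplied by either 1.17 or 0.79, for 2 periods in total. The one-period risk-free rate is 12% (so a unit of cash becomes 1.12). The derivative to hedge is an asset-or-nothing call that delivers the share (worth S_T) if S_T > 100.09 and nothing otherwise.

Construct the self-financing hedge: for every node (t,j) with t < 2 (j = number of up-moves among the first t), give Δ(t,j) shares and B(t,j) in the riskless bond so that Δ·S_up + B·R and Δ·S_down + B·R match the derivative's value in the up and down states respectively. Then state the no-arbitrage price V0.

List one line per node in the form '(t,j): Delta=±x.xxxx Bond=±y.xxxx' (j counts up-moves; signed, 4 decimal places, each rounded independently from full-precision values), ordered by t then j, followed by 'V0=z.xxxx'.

(0,0): Delta=2.7932 Bond=-210.8110
(1,0): Delta=0.0000 Bond=0.0000
(1,1): Delta=3.0789 Bond=-271.8823
V0=88.0603

Under the risk-neutral measure, an up-move has probability p* = (R−d)/(u−d) = 0.8684 and values discount at R = 1.12.
Payoff layer (t=2): V(2,0)=0.0000, V(2,1)=0.0000, V(2,2)=146.4723
  t=1,j=0: stock 84.5300 → up 98.9001 (V=0.0000), down 66.7787 (V=0.0000). Price 0.0000; hedge Δ=0.0000, bond B=0.0000.
  t=1,j=1: stock 125.1900 → up 146.4723 (V=146.4723), down 98.9001 (V=0.0000). Price 113.5711; hedge Δ=3.0789, bond B=-271.8823.
  t=0,j=0: stock 107.0000 → up 125.1900 (V=113.5711), down 84.5300 (V=0.0000). Price 88.0603; hedge Δ=2.7932, bond B=-210.8110.
The time-0 hedge costs 88.0603, which is the no-arbitrage price.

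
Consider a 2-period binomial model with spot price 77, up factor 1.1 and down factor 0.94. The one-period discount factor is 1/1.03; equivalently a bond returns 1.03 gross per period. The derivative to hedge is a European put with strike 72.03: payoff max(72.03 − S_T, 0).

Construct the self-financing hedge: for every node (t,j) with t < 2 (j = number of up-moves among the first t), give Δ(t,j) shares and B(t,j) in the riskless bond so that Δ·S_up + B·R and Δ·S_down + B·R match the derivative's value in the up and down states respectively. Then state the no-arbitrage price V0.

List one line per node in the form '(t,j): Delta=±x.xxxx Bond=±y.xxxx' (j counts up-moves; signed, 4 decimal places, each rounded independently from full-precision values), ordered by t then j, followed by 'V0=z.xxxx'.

(0,0): Delta=-0.1377 Bond=11.3202
(1,0): Delta=-0.3448 Bond=26.6510
(1,1): Delta=0.0000 Bond=0.0000
V0=0.7204

Under the risk-neutral measure, an up-move has probability p* = (R−d)/(u−d) = 0.5625 and values discount at R = 1.03.
Terminal payoffs: V(2,0)=3.9928, V(2,1)=0.0000, V(2,2)=0.0000
Node (1,0) S=72.3800: V=(p*·0.0000+(1−p*)·3.9928)/1.03=1.6960; Δ=(0.0000−3.9928)/(79.6180−68.0372)=-0.3448; B=V−Δ·S=26.6510
Node (1,1) S=84.7000: V=(p*·0.0000+(1−p*)·0.0000)/1.03=0.0000; Δ=(0.0000−0.0000)/(93.1700−79.6180)=0.0000; B=V−Δ·S=0.0000
Node (0,0) S=77.0000: V=(p*·0.0000+(1−p*)·1.6960)/1.03=0.7204; Δ=(0.0000−1.6960)/(84.7000−72.3800)=-0.1377; B=V−Δ·S=11.3202
The time-0 hedge costs 0.7204, which is the no-arbitrage price.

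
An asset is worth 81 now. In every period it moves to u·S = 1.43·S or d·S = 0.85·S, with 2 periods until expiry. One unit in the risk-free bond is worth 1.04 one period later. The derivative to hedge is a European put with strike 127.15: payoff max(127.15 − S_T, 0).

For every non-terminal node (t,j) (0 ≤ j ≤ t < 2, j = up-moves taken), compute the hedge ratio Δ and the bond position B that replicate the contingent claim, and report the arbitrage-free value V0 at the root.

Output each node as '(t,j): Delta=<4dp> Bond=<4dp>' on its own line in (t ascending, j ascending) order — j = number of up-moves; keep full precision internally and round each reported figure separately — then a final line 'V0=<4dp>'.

Under the risk-neutral measure, an up-move has probability p* = (R−d)/(u−d) = 0.3276 and values discount at R = 1.04.
At expiry t=2: V(2,0)=68.6275, V(2,1)=28.6945, V(2,2)=0.0000
Node (1,0) S=68.8500: V=(p*·28.6945+(1−p*)·68.6275)/1.04=53.4096; Δ=(28.6945−68.6275)/(98.4555−58.5225)=-1.0000; B=V−Δ·S=122.2596
Node (1,1) S=115.8300: V=(p*·0.0000+(1−p*)·28.6945)/1.04=18.5525; Δ=(0.0000−28.6945)/(165.6369−98.4555)=-0.4271; B=V−Δ·S=68.0258
Node (0,0) S=81.0000: V=(p*·18.5525+(1−p*)·53.4096)/1.04=40.3759; Δ=(18.5525−53.4096)/(115.8300−68.8500)=-0.7420; B=V−Δ·S=100.4744
Root portfolio cost Δ·81+B reproduces V0=40.3759.

(0,0): Delta=-0.7420 Bond=100.4744
(1,0): Delta=-1.0000 Bond=122.2596
(1,1): Delta=-0.4271 Bond=68.0258
V0=40.3759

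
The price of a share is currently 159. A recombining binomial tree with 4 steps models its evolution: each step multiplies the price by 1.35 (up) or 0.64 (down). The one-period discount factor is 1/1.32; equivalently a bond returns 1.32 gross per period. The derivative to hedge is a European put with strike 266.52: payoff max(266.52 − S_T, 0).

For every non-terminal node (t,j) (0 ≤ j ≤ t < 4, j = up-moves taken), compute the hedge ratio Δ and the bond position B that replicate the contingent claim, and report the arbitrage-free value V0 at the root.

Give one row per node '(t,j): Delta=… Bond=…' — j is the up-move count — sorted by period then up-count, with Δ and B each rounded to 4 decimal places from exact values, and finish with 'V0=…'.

Since d<R<u, set p* = (R−d)/(u−d) = 0.9577; price each node as the discounted p*-expectation of its children.
At expiry t=4: V(4,0)=239.8442, V(4,1)=210.2508, V(4,2)=147.8271, V(4,3)=16.1522, V(4,4)=0.0000
  t=3,j=0: stock 41.6809 → up 56.2692 (V=210.2508), down 26.6758 (V=239.8442). Price 160.2282; hedge Δ=-1.0000, bond B=201.9091.
  t=3,j=1: stock 87.9206 → up 118.6929 (V=147.8271), down 56.2692 (V=210.2508). Price 113.9885; hedge Δ=-1.0000, bond B=201.9091.
  t=3,j=2: stock 185.4576 → up 250.3678 (V=16.1522), down 118.6929 (V=147.8271). Price 16.4515; hedge Δ=-1.0000, bond B=201.9091.
  t=3,j=3: stock 391.1996 → up 528.1195 (V=0.0000), down 250.3678 (V=16.1522). Price 0.5170; hedge Δ=-0.0582, bond B=23.2667.
  t=2,j=0: stock 65.1264 → up 87.9206 (V=113.9885), down 41.6809 (V=160.2282). Price 87.8350; hedge Δ=-1.0000, bond B=152.9614.
  t=2,j=1: stock 137.3760 → up 185.4576 (V=16.4515), down 87.9206 (V=113.9885). Price 15.5854; hedge Δ=-1.0000, bond B=152.9614.
  t=2,j=2: stock 289.7775 → up 391.1996 (V=0.5170), down 185.4576 (V=16.4515). Price 0.9018; hedge Δ=-0.0774, bond B=23.3447.
  t=1,j=0: stock 101.7600 → up 137.3760 (V=15.5854), down 65.1264 (V=87.8350). Price 14.1199; hedge Δ=-1.0000, bond B=115.8799.
  t=1,j=1: stock 214.6500 → up 289.7775 (V=0.9018), down 137.3760 (V=15.5854). Price 1.1532; hedge Δ=-0.0963, bond B=21.8344.
  t=0,j=0: stock 159.0000 → up 214.6500 (V=1.1532), down 101.7600 (V=14.1199). Price 1.2887; hedge Δ=-0.1149, bond B=19.5516.
Root portfolio cost Δ·159+B reproduces V0=1.2887.

(0,0): Delta=-0.1149 Bond=19.5516
(1,0): Delta=-1.0000 Bond=115.8799
(1,1): Delta=-0.0963 Bond=21.8344
(2,0): Delta=-1.0000 Bond=152.9614
(2,1): Delta=-1.0000 Bond=152.9614
(2,2): Delta=-0.0774 Bond=23.3447
(3,0): Delta=-1.0000 Bond=201.9091
(3,1): Delta=-1.0000 Bond=201.9091
(3,2): Delta=-1.0000 Bond=201.9091
(3,3): Delta=-0.0582 Bond=23.2667
V0=1.2887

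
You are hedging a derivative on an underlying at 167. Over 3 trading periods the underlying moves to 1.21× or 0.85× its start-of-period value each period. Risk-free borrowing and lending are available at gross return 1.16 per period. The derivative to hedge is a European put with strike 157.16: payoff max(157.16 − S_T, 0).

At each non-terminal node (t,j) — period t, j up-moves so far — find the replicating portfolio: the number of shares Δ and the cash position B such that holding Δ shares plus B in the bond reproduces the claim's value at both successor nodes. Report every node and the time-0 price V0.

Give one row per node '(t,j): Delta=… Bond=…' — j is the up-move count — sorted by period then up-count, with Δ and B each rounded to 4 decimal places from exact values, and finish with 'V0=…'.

No-arbitrage ⇒ martingale measure with p* = (R−d)/(u−d) = 0.8611.
Terminal values V(3,·): V(3,0)=54.6011, V(3,1)=11.1644, V(3,2)=0.0000, V(3,3)=0.0000
  t=2,j=0: stock 120.6575 → up 145.9956 (V=11.1644), down 102.5589 (V=54.6011). Price 14.8253; hedge Δ=-1.0000, bond B=135.4828.
  t=2,j=1: stock 171.7595 → up 207.8290 (V=0.0000), down 145.9956 (V=11.1644). Price 1.3367; hedge Δ=-0.1806, bond B=32.3490.
  t=2,j=2: stock 244.5047 → up 295.8507 (V=0.0000), down 207.8290 (V=0.0000). Price 0.0000; hedge Δ=0.0000, bond B=0.0000.
  t=1,j=0: stock 141.9500 → up 171.7595 (V=1.3367), down 120.6575 (V=14.8253). Price 2.7674; hedge Δ=-0.2640, bond B=40.2355.
  t=1,j=1: stock 202.0700 → up 244.5047 (V=0.0000), down 171.7595 (V=1.3367). Price 0.1600; hedge Δ=-0.0184, bond B=3.8732.
  t=0,j=0: stock 167.0000 → up 202.0700 (V=0.1600), down 141.9500 (V=2.7674). Price 0.4502; hedge Δ=-0.0434, bond B=7.6927.
Self-financing check: at every node Δ·S+B equals the discounted successor values.

(0,0): Delta=-0.0434 Bond=7.6927
(1,0): Delta=-0.2640 Bond=40.2355
(1,1): Delta=-0.0184 Bond=3.8732
(2,0): Delta=-1.0000 Bond=135.4828
(2,1): Delta=-0.1806 Bond=32.3490
(2,2): Delta=0.0000 Bond=0.0000
V0=0.4502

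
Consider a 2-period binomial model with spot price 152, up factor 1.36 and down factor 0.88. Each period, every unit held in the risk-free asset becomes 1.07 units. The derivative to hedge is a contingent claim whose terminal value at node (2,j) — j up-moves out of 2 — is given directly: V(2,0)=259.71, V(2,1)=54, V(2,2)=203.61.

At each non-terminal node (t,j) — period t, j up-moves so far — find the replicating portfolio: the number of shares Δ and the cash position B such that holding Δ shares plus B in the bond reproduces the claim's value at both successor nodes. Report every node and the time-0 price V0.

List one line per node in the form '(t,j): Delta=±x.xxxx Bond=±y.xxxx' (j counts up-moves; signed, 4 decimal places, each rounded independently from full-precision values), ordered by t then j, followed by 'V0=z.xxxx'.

(0,0): Delta=-0.8334 Bond=259.9042
(1,0): Delta=-3.2040 Bond=595.1822
(1,1): Delta=1.5078 Bond=-205.8738
V0=133.2249

The replicating-portfolio and risk-neutral prices coincide; use p* = (1.07−0.88)/(1.36−0.88) = 0.3958 for the latter.
Terminal payoffs: V(2,0)=259.7100, V(2,1)=54.0000, V(2,2)=203.6100
Node (1,0) S=133.7600: V=(p*·54.0000+(1−p*)·259.7100)/1.07=166.6197; Δ=(54.0000−259.7100)/(181.9136−117.7088)=-3.2040; B=V−Δ·S=595.1822
Node (1,1) S=206.7200: V=(p*·203.6100+(1−p*)·54.0000)/1.07=105.8137; Δ=(203.6100−54.0000)/(281.1392−181.9136)=1.5078; B=V−Δ·S=-205.8738
Node (0,0) S=152.0000: V=(p*·105.8137+(1−p*)·166.6197)/1.07=133.2249; Δ=(105.8137−166.6197)/(206.7200−133.7600)=-0.8334; B=V−Δ·S=259.9042
Root portfolio cost Δ·152+B reproduces V0=133.2249.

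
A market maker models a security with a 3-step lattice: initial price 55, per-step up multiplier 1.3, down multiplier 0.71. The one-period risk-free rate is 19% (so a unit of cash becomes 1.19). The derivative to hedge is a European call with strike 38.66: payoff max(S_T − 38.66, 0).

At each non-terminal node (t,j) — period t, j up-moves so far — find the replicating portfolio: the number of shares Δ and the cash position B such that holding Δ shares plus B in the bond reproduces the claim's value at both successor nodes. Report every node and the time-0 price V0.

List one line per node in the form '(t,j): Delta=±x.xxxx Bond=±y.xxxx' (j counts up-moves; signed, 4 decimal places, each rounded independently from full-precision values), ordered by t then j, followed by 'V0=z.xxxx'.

The replicating-portfolio and risk-neutral prices coincide; use p* = (1.19−0.71)/(1.3−0.71) = 0.8136 for the latter.
At expiry t=3: V(3,0)=0.0000, V(3,1)=0.0000, V(3,2)=27.3345, V(3,3)=82.1750
  t=2,j=0: stock 27.7255 → up 36.0432 (V=0.0000), down 19.6851 (V=0.0000). Price 0.0000; hedge Δ=0.0000, bond B=0.0000.
  t=2,j=1: stock 50.7650 → up 65.9945 (V=27.3345), down 36.0431 (V=0.0000). Price 18.6876; hedge Δ=0.9126, bond B=-27.6421.
  t=2,j=2: stock 92.9500 → up 120.8350 (V=82.1750), down 65.9945 (V=27.3345). Price 60.4626; hedge Δ=1.0000, bond B=-32.4874.
  t=1,j=0: stock 39.0500 → up 50.7650 (V=18.6876), down 27.7255 (V=0.0000). Price 12.7760; hedge Δ=0.8111, bond B=-18.8979.
  t=1,j=1: stock 71.5000 → up 92.9500 (V=60.4626), down 50.7650 (V=18.6876). Price 44.2639; hedge Δ=0.9903, bond B=-26.5412.
  t=0,j=0: stock 55.0000 → up 71.5000 (V=44.2639), down 39.0500 (V=12.7760). Price 32.2633; hedge Δ=0.9704, bond B=-21.1060.
The time-0 hedge costs 32.2633, which is the no-arbitrage price.

(0,0): Delta=0.9704 Bond=-21.1060
(1,0): Delta=0.8111 Bond=-18.8979
(1,1): Delta=0.9903 Bond=-26.5412
(2,0): Delta=0.0000 Bond=0.0000
(2,1): Delta=0.9126 Bond=-27.6421
(2,2): Delta=1.0000 Bond=-32.4874
V0=32.2633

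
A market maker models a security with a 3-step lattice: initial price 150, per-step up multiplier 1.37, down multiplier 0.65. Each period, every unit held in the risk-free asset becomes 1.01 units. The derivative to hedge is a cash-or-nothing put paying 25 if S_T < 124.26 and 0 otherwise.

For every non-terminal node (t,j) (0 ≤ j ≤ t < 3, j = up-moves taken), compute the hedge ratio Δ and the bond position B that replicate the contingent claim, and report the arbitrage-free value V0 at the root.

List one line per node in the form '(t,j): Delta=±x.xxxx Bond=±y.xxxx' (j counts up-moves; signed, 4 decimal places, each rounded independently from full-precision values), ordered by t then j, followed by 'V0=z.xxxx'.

(0,0): Delta=-0.1135 Bond=29.1514
(1,0): Delta=-0.1763 Bond=35.5698
(1,1): Delta=-0.0836 Bond=23.3161
(2,0): Delta=0.0000 Bond=24.7525
(2,1): Delta=-0.2599 Bond=47.0985
(2,2): Delta=0.0000 Bond=0.0000
V0=12.1324

The replicating-portfolio and risk-neutral prices coincide; use p* = (1.01−0.65)/(1.37−0.65) = 0.5000 for the latter.
Payoff layer (t=3): V(3,0)=25.0000, V(3,1)=25.0000, V(3,2)=0.0000, V(3,3)=0.0000
Node (2,0) S=63.3750: V=(p*·25.0000+(1−p*)·25.0000)/1.01=24.7525; Δ=(25.0000−25.0000)/(86.8238−41.1938)=0.0000; B=V−Δ·S=24.7525
Node (2,1) S=133.5750: V=(p*·0.0000+(1−p*)·25.0000)/1.01=12.3762; Δ=(0.0000−25.0000)/(182.9978−86.8238)=-0.2599; B=V−Δ·S=47.0985
Node (2,2) S=281.5350: V=(p*·0.0000+(1−p*)·0.0000)/1.01=0.0000; Δ=(0.0000−0.0000)/(385.7030−182.9978)=0.0000; B=V−Δ·S=0.0000
Node (1,0) S=97.5000: V=(p*·12.3762+(1−p*)·24.7525)/1.01=18.3806; Δ=(12.3762−24.7525)/(133.5750−63.3750)=-0.1763; B=V−Δ·S=35.5698
Node (1,1) S=205.5000: V=(p*·0.0000+(1−p*)·12.3762)/1.01=6.1269; Δ=(0.0000−12.3762)/(281.5350−133.5750)=-0.0836; B=V−Δ·S=23.3161
Node (0,0) S=150.0000: V=(p*·6.1269+(1−p*)·18.3806)/1.01=12.1324; Δ=(6.1269−18.3806)/(205.5000−97.5000)=-0.1135; B=V−Δ·S=29.1514
Each (Δ,B) replicates both successor values, so the strategy is self-financing and V0 is arbitrage-free.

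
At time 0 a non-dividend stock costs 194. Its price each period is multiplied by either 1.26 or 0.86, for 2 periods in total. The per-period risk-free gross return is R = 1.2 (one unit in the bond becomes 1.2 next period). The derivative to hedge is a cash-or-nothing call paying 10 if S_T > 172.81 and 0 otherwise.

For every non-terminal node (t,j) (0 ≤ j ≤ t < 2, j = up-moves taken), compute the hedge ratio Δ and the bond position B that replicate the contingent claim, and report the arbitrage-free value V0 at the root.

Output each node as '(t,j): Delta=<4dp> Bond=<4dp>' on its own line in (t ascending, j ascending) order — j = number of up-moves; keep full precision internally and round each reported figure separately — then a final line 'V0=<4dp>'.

(0,0): Delta=0.0161 Bond=3.6632
(1,0): Delta=0.1498 Bond=-17.9167
(1,1): Delta=0.0000 Bond=8.3333
V0=6.7882

No-arbitrage ⇒ martingale measure with p* = (R−d)/(u−d) = 0.8500.
Terminal payoffs: V(2,0)=0.0000, V(2,1)=10.0000, V(2,2)=10.0000
  t=1,j=0: stock 166.8400 → up 210.2184 (V=10.0000), down 143.4824 (V=0.0000). Price 7.0833; hedge Δ=0.1498, bond B=-17.9167.
  t=1,j=1: stock 244.4400 → up 307.9944 (V=10.0000), down 210.2184 (V=10.0000). Price 8.3333; hedge Δ=0.0000, bond B=8.3333.
  t=0,j=0: stock 194.0000 → up 244.4400 (V=8.3333), down 166.8400 (V=7.0833). Price 6.7882; hedge Δ=0.0161, bond B=3.6632.
The time-0 hedge costs 6.7882, which is the no-arbitrage price.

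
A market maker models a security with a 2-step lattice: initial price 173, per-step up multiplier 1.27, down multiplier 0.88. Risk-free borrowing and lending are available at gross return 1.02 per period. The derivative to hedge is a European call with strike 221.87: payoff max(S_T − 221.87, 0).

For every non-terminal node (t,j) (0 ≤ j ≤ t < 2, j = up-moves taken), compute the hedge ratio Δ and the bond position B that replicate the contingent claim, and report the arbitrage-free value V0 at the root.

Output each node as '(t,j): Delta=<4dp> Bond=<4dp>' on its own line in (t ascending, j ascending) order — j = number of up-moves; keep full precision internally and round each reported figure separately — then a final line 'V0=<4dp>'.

(0,0): Delta=0.2982 Bond=-44.5027
(1,0): Delta=0.0000 Bond=0.0000
(1,1): Delta=0.6671 Bond=-126.4512
V0=7.0800

Under the risk-neutral measure, an up-move has probability p* = (R−d)/(u−d) = 0.3590 and values discount at R = 1.02.
Terminal payoffs: V(2,0)=0.0000, V(2,1)=0.0000, V(2,2)=57.1617
Node (1,0) S=152.2400: V=(p*·0.0000+(1−p*)·0.0000)/1.02=0.0000; Δ=(0.0000−0.0000)/(193.3448−133.9712)=0.0000; B=V−Δ·S=0.0000
Node (1,1) S=219.7100: V=(p*·57.1617+(1−p*)·0.0000)/1.02=20.1172; Δ=(57.1617−0.0000)/(279.0317−193.3448)=0.6671; B=V−Δ·S=-126.4512
Node (0,0) S=173.0000: V=(p*·20.1172+(1−p*)·0.0000)/1.02=7.0800; Δ=(20.1172−0.0000)/(219.7100−152.2400)=0.2982; B=V−Δ·S=-44.5027
The time-0 hedge costs 7.0800, which is the no-arbitrage price.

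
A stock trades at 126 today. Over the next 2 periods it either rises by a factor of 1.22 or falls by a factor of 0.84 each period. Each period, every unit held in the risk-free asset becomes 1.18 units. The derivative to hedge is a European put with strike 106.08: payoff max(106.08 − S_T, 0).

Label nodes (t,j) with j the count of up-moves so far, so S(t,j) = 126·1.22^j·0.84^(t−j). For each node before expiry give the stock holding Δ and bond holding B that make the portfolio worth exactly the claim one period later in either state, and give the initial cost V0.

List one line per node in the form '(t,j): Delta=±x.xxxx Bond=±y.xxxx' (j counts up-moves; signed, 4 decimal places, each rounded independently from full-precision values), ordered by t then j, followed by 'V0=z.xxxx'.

(0,0): Delta=-0.0320 Bond=4.1684
(1,0): Delta=-0.4270 Bond=46.7279
(1,1): Delta=0.0000 Bond=0.0000
V0=0.1367

Since d<R<u, set p* = (R−d)/(u−d) = 0.8947; price each node as the discounted p*-expectation of its children.
Terminal values V(2,·): V(2,0)=17.1744, V(2,1)=0.0000, V(2,2)=0.0000
Node (1,0) S=105.8400: V=(p*·0.0000+(1−p*)·17.1744)/1.18=1.5321; Δ=(0.0000−17.1744)/(129.1248−88.9056)=-0.4270; B=V−Δ·S=46.7279
Node (1,1) S=153.7200: V=(p*·0.0000+(1−p*)·0.0000)/1.18=0.0000; Δ=(0.0000−0.0000)/(187.5384−129.1248)=0.0000; B=V−Δ·S=0.0000
Node (0,0) S=126.0000: V=(p*·0.0000+(1−p*)·1.5321)/1.18=0.1367; Δ=(0.0000−1.5321)/(153.7200−105.8400)=-0.0320; B=V−Δ·S=4.1684
The time-0 hedge costs 0.1367, which is the no-arbitrage price.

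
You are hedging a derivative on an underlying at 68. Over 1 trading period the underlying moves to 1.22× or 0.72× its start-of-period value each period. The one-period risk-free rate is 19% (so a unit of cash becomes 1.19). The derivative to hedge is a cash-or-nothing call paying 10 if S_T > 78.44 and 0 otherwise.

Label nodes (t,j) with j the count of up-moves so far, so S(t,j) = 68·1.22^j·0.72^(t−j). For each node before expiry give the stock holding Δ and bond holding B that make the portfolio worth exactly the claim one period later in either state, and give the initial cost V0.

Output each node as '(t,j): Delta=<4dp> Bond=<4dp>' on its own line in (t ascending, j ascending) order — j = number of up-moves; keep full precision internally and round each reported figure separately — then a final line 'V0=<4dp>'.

(0,0): Delta=0.2941 Bond=-12.1008
V0=7.8992

The replicating-portfolio and risk-neutral prices coincide; use p* = (1.19−0.72)/(1.22−0.72) = 0.9400 for the latter.
Payoff layer (t=1): V(1,0)=0.0000, V(1,1)=10.0000
Node (0,0) S=68.0000: V=(p*·10.0000+(1−p*)·0.0000)/1.19=7.8992; Δ=(10.0000−0.0000)/(82.9600−48.9600)=0.2941; B=V−Δ·S=-12.1008
Check: Δ(0,0)·S0 + B(0,0) = 7.8992 = V0.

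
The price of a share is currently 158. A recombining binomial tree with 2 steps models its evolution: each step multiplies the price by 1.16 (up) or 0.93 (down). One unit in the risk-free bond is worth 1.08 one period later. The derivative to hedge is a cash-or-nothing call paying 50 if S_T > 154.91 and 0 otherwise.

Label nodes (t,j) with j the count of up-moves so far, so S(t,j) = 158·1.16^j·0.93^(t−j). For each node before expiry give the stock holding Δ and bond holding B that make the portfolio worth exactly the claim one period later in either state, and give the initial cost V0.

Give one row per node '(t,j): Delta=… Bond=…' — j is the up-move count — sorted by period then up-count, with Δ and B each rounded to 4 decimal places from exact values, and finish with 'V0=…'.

(0,0): Delta=0.4431 Bond=-32.3325
(1,0): Delta=1.4795 Bond=-187.1981
(1,1): Delta=0.0000 Bond=46.2963
V0=37.6808

No-arbitrage ⇒ martingale measure with p* = (R−d)/(u−d) = 0.6522.
Payoff layer (t=2): V(2,0)=0.0000, V(2,1)=50.0000, V(2,2)=50.0000
(1,0): S=146.9400. Δ = (V_up−V_dn)/(S_up−S_dn) = (50.0000−0.0000)/(170.4504−136.6542) = 1.4795. V = [p*·50.0000 + (1−p*)·0.0000]/1.08 = 30.1932. B = V − Δ·S = -187.1981.
(1,1): S=183.2800. Δ = (V_up−V_dn)/(S_up−S_dn) = (50.0000−50.0000)/(212.6048−170.4504) = 0.0000. V = [p*·50.0000 + (1−p*)·50.0000]/1.08 = 46.2963. B = V − Δ·S = 46.2963.
(0,0): S=158.0000. Δ = (V_up−V_dn)/(S_up−S_dn) = (46.2963−30.1932)/(183.2800−146.9400) = 0.4431. V = [p*·46.2963 + (1−p*)·30.1932]/1.08 = 37.6808. B = V − Δ·S = -32.3325.
Each (Δ,B) replicates both successor values, so the strategy is self-financing and V0 is arbitrage-free.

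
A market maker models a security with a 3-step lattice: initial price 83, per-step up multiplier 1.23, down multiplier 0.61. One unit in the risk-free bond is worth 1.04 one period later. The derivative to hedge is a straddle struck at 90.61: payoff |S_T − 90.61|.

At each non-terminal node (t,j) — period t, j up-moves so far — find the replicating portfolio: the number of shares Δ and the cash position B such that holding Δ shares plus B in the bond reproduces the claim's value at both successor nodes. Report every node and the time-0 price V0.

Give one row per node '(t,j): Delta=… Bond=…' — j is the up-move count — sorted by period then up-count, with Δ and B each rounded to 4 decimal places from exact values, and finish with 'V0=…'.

(0,0): Delta=0.1035 Bond=26.8330
(1,0): Delta=-1.0000 Bond=83.7740
(1,1): Delta=0.3453 Bond=3.2205
(2,0): Delta=-1.0000 Bond=87.1250
(2,1): Delta=-1.0000 Bond=87.1250
(2,2): Delta=0.6400 Bond=-33.6678
V0=35.4194

Risk-neutral probability p* = (R−d)/(u−d) = (1.04−0.61)/(1.23−0.61) = 0.6935.
Payoff layer (t=3): V(3,0)=71.7706, V(3,1)=52.6223, V(3,2)=14.0119, V(3,3)=63.8420
  t=2,j=0: stock 30.8843 → up 37.9877 (V=52.6223), down 18.8394 (V=71.7706). Price 56.2407; hedge Δ=-1.0000, bond B=87.1250.
  t=2,j=1: stock 62.2749 → up 76.5981 (V=14.0119), down 37.9877 (V=52.6223). Price 24.8501; hedge Δ=-1.0000, bond B=87.1250.
  t=2,j=2: stock 125.5707 → up 154.4520 (V=63.8420), down 76.5981 (V=14.0119). Price 46.7033; hedge Δ=0.6400, bond B=-33.6678.
  t=1,j=0: stock 50.6300 → up 62.2749 (V=24.8501), down 30.8843 (V=56.2407). Price 33.1440; hedge Δ=-1.0000, bond B=83.7740.
  t=1,j=1: stock 102.0900 → up 125.5707 (V=46.7033), down 62.2749 (V=24.8501). Price 38.4677; hedge Δ=0.3453, bond B=3.2205.
  t=0,j=0: stock 83.0000 → up 102.0900 (V=38.4677), down 50.6300 (V=33.1440). Price 35.4194; hedge Δ=0.1035, bond B=26.8330.
Check: Δ(0,0)·S0 + B(0,0) = 35.4194 = V0.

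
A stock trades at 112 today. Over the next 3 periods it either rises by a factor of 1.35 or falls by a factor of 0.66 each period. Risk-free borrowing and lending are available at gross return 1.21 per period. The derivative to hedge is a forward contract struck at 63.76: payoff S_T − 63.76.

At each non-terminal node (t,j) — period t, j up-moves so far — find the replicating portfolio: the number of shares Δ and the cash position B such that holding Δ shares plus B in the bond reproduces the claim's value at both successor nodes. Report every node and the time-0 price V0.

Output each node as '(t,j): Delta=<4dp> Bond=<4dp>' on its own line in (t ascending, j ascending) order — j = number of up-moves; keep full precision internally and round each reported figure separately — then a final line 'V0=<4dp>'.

(0,0): Delta=1.0000 Bond=-35.9909
(1,0): Delta=1.0000 Bond=-43.5489
(1,1): Delta=1.0000 Bond=-43.5489
(2,0): Delta=1.0000 Bond=-52.6942
(2,1): Delta=1.0000 Bond=-52.6942
(2,2): Delta=1.0000 Bond=-52.6942
V0=76.0091

The replicating-portfolio and risk-neutral prices coincide; use p* = (1.21−0.66)/(1.35−0.66) = 0.7971 for the latter.
Payoff layer (t=3): V(3,0)=-31.5604, V(3,1)=2.1027, V(3,2)=70.9592, V(3,3)=211.8020
(2,0): S=48.7872. Δ = (V_up−V_dn)/(S_up−S_dn) = (2.1027−-31.5604)/(65.8627−32.1996) = 1.0000. V = [p*·2.1027 + (1−p*)·-31.5604]/1.21 = -3.9070. B = V − Δ·S = -52.6942.
(2,1): S=99.7920. Δ = (V_up−V_dn)/(S_up−S_dn) = (70.9592−2.1027)/(134.7192−65.8627) = 1.0000. V = [p*·70.9592 + (1−p*)·2.1027]/1.21 = 47.0978. B = V − Δ·S = -52.6942.
(2,2): S=204.1200. Δ = (V_up−V_dn)/(S_up−S_dn) = (211.8020−70.9592)/(275.5620−134.7192) = 1.0000. V = [p*·211.8020 + (1−p*)·70.9592]/1.21 = 151.4258. B = V − Δ·S = -52.6942.
(1,0): S=73.9200. Δ = (V_up−V_dn)/(S_up−S_dn) = (47.0978−-3.9070)/(99.7920−48.7872) = 1.0000. V = [p*·47.0978 + (1−p*)·-3.9070]/1.21 = 30.3711. B = V − Δ·S = -43.5489.
(1,1): S=151.2000. Δ = (V_up−V_dn)/(S_up−S_dn) = (151.4258−47.0978)/(204.1200−99.7920) = 1.0000. V = [p*·151.4258 + (1−p*)·47.0978]/1.21 = 107.6511. B = V − Δ·S = -43.5489.
(0,0): S=112.0000. Δ = (V_up−V_dn)/(S_up−S_dn) = (107.6511−30.3711)/(151.2000−73.9200) = 1.0000. V = [p*·107.6511 + (1−p*)·30.3711]/1.21 = 76.0091. B = V − Δ·S = -35.9909.
Root portfolio cost Δ·112+B reproduces V0=76.0091.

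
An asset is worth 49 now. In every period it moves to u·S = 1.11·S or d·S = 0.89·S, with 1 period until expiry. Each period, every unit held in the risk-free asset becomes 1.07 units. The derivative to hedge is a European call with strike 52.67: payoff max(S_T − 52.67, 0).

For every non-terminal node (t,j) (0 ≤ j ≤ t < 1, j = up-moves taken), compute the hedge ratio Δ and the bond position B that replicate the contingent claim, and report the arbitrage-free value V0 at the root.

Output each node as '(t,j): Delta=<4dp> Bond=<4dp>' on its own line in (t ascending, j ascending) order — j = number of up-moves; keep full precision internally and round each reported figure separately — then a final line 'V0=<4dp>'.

(0,0): Delta=0.1596 Bond=-6.5030
V0=1.3152

No-arbitrage ⇒ martingale measure with p* = (R−d)/(u−d) = 0.8182.
Terminal values V(1,·): V(1,0)=0.0000, V(1,1)=1.7200
  t=0,j=0: stock 49.0000 → up 54.3900 (V=1.7200), down 43.6100 (V=0.0000). Price 1.3152; hedge Δ=0.1596, bond B=-6.5030.
Root portfolio cost Δ·49+B reproduces V0=1.3152.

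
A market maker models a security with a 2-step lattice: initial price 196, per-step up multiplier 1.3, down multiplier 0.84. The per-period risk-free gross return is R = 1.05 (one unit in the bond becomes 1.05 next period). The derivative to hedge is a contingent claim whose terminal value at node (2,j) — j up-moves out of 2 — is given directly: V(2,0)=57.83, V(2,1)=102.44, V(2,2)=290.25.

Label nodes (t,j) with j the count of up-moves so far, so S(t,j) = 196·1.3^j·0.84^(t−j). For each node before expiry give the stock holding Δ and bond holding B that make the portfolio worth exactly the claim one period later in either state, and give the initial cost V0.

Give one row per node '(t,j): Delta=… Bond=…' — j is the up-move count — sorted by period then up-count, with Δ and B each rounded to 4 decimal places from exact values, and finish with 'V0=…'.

The replicating-portfolio and risk-neutral prices coincide; use p* = (1.05−0.84)/(1.3−0.84) = 0.4565 for the latter.
Payoff layer (t=2): V(2,0)=57.8300, V(2,1)=102.4400, V(2,2)=290.2500
(1,0): S=164.6400. Δ = (V_up−V_dn)/(S_up−S_dn) = (102.4400−57.8300)/(214.0320−138.2976) = 0.5890. V = [p*·102.4400 + (1−p*)·57.8300]/1.05 = 74.4718. B = V − Δ·S = -22.5064.
(1,1): S=254.8000. Δ = (V_up−V_dn)/(S_up−S_dn) = (290.2500−102.4400)/(331.2400−214.0320) = 1.6024. V = [p*·290.2500 + (1−p*)·102.4400]/1.05 = 179.2184. B = V − Δ·S = -229.0642.
(0,0): S=196.0000. Δ = (V_up−V_dn)/(S_up−S_dn) = (179.2184−74.4718)/(254.8000−164.6400) = 1.1618. V = [p*·179.2184 + (1−p*)·74.4718]/1.05 = 116.4676. B = V − Δ·S = -111.2424.
Self-financing check: at every node Δ·S+B equals the discounted successor values.

(0,0): Delta=1.1618 Bond=-111.2424
(1,0): Delta=0.5890 Bond=-22.5064
(1,1): Delta=1.6024 Bond=-229.0642
V0=116.4676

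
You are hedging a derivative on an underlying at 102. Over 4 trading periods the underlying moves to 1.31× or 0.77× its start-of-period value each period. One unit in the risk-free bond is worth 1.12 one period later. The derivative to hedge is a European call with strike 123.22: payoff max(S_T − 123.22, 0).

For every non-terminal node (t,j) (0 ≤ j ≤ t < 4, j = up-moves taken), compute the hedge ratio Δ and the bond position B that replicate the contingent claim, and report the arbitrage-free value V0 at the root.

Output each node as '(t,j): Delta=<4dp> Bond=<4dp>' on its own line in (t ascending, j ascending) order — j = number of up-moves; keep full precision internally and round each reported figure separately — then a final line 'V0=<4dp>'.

Since d<R<u, set p* = (R−d)/(u−d) = 0.6481; price each node as the discounted p*-expectation of its children.
Terminal values V(4,·): V(4,0)=0.0000, V(4,1)=0.0000, V(4,2)=0.0000, V(4,3)=53.3451, V(4,4)=177.1699
  t=3,j=0: stock 46.5664 → up 61.0019 (V=0.0000), down 35.8561 (V=0.0000). Price 0.0000; hedge Δ=0.0000, bond B=0.0000.
  t=3,j=1: stock 79.2233 → up 103.7825 (V=0.0000), down 61.0019 (V=0.0000). Price 0.0000; hedge Δ=0.0000, bond B=0.0000.
  t=3,j=2: stock 134.7825 → up 176.5651 (V=53.3451), down 103.7825 (V=0.0000). Price 30.8710; hedge Δ=0.7329, bond B=-67.9162.
  t=3,j=3: stock 229.3053 → up 300.3899 (V=177.1699), down 176.5651 (V=53.3451). Price 119.2874; hedge Δ=1.0000, bond B=-110.0179.
  t=2,j=0: stock 60.4758 → up 79.2233 (V=0.0000), down 46.5664 (V=0.0000). Price 0.0000; hedge Δ=0.0000, bond B=0.0000.
  t=2,j=1: stock 102.8874 → up 134.7825 (V=30.8710), down 79.2233 (V=0.0000). Price 17.8652; hedge Δ=0.5556, bond B=-39.3033.
  t=2,j=2: stock 175.0422 → up 229.3053 (V=119.2874), down 134.7825 (V=30.8710). Price 78.7303; hedge Δ=0.9354, bond B=-85.0038.
  t=1,j=0: stock 78.5400 → up 102.8874 (V=17.8652), down 60.4758 (V=0.0000). Price 10.3386; hedge Δ=0.4212, bond B=-22.7450.
  t=1,j=1: stock 133.6200 → up 175.0422 (V=78.7303), down 102.8874 (V=17.8652). Price 51.1739; hedge Δ=0.8435, bond B=-61.5393.
  t=0,j=0: stock 102.0000 → up 133.6200 (V=51.1739), down 78.5400 (V=10.3386). Price 32.8625; hedge Δ=0.7414, bond B=-42.7584.
The time-0 hedge costs 32.8625, which is the no-arbitrage price.

(0,0): Delta=0.7414 Bond=-42.7584
(1,0): Delta=0.4212 Bond=-22.7450
(1,1): Delta=0.8435 Bond=-61.5393
(2,0): Delta=0.0000 Bond=0.0000
(2,1): Delta=0.5556 Bond=-39.3033
(2,2): Delta=0.9354 Bond=-85.0038
(3,0): Delta=0.0000 Bond=0.0000
(3,1): Delta=0.0000 Bond=0.0000
(3,2): Delta=0.7329 Bond=-67.9162
(3,3): Delta=1.0000 Bond=-110.0179
V0=32.8625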